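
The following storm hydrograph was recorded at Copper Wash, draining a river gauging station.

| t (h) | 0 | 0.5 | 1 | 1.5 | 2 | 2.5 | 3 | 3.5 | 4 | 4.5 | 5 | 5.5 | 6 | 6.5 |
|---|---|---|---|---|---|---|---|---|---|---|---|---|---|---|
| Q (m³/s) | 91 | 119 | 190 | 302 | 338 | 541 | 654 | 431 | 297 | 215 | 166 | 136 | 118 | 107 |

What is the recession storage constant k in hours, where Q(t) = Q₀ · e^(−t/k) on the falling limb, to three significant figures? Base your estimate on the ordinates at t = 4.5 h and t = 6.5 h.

k ≈ 2.87 h

On the falling limb, Q drops from 215 to 107 m³/s between t = 4.5 h and t = 6.5 h (Δt = 2 h).
k = −Δt / ln(Q₂/Q₁) = −2 / ln(107/215) = 2.87 h.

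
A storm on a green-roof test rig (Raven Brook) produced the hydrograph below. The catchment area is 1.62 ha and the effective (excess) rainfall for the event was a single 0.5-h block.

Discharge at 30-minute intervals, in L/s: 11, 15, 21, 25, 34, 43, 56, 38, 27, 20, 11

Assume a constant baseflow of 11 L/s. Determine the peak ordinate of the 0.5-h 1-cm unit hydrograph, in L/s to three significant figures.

U_p ≈ 22.5 L/s

Direct runoff: 0.0, 4.0, 10.0, 14.0, 23.0, 32.0, 45.0, 27.0, 16.0, 9.0, 0.0 L/s; ΣQ_DR = 180.0 L/s, peak = 45.0 L/s.
Runoff depth d = ΣQ_DR·Δt / A = 180.0 × 1800 / (1.62 ha) = 20.00 mm.
The 1-cm UH is the DRH scaled by (10 mm)/d, so U_p = 45.0 × 10/20.00 = 22.5 L/s.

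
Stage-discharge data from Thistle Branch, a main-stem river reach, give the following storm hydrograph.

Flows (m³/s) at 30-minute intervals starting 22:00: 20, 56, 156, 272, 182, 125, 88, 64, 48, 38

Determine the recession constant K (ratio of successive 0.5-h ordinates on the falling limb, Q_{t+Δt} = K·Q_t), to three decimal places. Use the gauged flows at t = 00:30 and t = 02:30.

K ≈ 0.743

Using the recession-limb readings at t = 00:30 and t = 02:30: Q falls from 125 to 38 m³/s over 4 intervals.
K = (Q₂/Q₁)^(1/4) = (38/125)^(1/4) = 0.743.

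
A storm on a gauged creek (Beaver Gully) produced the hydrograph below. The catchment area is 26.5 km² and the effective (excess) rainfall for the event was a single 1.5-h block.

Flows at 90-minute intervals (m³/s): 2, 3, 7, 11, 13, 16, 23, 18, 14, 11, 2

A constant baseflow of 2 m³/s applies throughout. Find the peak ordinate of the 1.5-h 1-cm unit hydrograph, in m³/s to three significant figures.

U_p ≈ 10.5 m³/s

Direct runoff: 0.0, 1.0, 5.0, 9.0, 11.0, 14.0, 21.0, 16.0, 12.0, 9.0, 0.0 m³/s; ΣQ_DR = 98.00 m³/s, peak = 21.0 m³/s.
Runoff depth d = ΣQ_DR·Δt / A = 98.00 × 5400 / (26.5 km²) = 19.97 mm.
The 1-cm UH is the DRH scaled by (10 mm)/d, so U_p = 21.0 × 10/19.97 = 10.5 m³/s.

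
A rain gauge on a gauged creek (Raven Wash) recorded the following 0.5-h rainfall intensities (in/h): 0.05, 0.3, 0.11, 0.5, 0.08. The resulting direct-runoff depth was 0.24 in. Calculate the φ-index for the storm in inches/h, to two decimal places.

φ ≈ 0.16 in/h

Only the 2 blocks with intensity above φ contribute runoff: 0.3, 0.5 in/h.
Σ(I−φ)·Δt = d  ⇒  (0.3+0.5 − 2φ)·0.5 = 0.24
φ = (0.8000 − 0.24/0.5) / 2 = 0.16 in/h.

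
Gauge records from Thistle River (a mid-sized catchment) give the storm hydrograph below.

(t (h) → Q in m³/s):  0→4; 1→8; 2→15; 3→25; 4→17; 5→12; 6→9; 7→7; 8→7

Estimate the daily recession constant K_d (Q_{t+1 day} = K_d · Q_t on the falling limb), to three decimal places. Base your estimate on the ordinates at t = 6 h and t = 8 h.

K_d ≈ 0.049

Between t = 6 h and t = 8 h the flow falls from 9 to 7 m³/s over 2×1 h = 2 h.
Per-interval ratio K = (7/9)^(1/2) = 0.8819; K_d = K^(24/1) = 0.049.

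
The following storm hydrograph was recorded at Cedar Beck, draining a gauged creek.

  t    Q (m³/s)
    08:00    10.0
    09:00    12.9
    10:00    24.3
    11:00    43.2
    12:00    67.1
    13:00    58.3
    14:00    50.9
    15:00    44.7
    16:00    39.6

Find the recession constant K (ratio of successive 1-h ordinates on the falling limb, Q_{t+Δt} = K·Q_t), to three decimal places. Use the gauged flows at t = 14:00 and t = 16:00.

Using the recession-limb readings at t = 14:00 and t = 16:00: Q falls from 50.9 to 39.6 m³/s over 2 intervals.
K = (Q₂/Q₁)^(1/2) = (39.6/50.9)^(1/2) = 0.882.

K ≈ 0.882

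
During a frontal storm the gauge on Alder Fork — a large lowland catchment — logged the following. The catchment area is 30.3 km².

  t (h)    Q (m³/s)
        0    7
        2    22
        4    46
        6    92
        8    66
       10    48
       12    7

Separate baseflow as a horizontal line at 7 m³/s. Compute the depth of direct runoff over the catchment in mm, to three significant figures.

Direct runoff: 0.0, 15.0, 39.0, 85.0, 59.0, 41.0, 0.0 m³/s; ΣQ_DR = 239.0 m³/s.
V = ΣQ_DR · Δt = 239.0 × 7200 s = 1.721 × 10^6 m³.
Over A = 30.3 km², depth = V / A = 56.8 mm.

d ≈ 56.8 mm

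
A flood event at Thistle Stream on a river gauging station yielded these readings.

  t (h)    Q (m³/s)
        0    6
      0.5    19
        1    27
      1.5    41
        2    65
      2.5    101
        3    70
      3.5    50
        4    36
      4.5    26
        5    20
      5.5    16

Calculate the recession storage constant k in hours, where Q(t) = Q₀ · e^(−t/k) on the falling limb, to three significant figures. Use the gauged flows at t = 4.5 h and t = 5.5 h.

k ≈ 2.06 h

On the falling limb, Q drops from 26 to 16 m³/s between t = 4.5 h and t = 5.5 h (Δt = 1 h).
k = −Δt / ln(Q₂/Q₁) = −1 / ln(16/26) = 2.06 h.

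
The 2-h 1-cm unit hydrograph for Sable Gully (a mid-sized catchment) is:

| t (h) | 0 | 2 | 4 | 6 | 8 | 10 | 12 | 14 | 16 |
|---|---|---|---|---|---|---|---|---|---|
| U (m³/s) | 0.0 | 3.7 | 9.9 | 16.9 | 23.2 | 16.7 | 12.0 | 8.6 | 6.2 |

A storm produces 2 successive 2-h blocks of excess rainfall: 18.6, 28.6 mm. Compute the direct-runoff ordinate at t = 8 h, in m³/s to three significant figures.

By discrete convolution, Q_j = Σ (P_i / 10 mm) · U_{j−i}.
At t = 8 h (j=4): Q = (18.6/10)·23.2 + (28.6/10)·16.9 = 91.5 m³/s.

Q ≈ 91.5 m³/s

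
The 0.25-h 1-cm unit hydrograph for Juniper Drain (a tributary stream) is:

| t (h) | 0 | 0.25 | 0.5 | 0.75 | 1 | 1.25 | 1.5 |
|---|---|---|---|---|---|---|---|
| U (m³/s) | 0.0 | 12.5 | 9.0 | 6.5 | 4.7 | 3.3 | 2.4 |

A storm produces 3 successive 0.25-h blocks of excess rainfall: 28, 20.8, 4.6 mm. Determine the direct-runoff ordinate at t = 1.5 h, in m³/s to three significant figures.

Q ≈ 15.7 m³/s

By discrete convolution, Q_j = Σ (P_i / 10 mm) · U_{j−i}.
At t = 1.5 h (j=6): Q = (28/10)·2.4 + (20.8/10)·3.3 + (4.6/10)·4.7 = 15.7 m³/s.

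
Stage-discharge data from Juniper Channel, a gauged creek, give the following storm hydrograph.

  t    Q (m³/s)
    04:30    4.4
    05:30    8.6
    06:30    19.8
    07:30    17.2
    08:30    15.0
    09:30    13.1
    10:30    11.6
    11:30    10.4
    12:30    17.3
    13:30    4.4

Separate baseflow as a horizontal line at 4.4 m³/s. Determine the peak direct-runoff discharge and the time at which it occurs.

Subtracting baseflow gives direct-runoff ordinates: 0.0, 4.2, 15.4, 12.8, 10.6, 8.7, 7.2, 6.0, 12.9, 0.0 m³/s.
The maximum is 15.4 m³/s, occurring at the reading for t = 06:30.

Q_p = 15.4 m³/s at t = 06:30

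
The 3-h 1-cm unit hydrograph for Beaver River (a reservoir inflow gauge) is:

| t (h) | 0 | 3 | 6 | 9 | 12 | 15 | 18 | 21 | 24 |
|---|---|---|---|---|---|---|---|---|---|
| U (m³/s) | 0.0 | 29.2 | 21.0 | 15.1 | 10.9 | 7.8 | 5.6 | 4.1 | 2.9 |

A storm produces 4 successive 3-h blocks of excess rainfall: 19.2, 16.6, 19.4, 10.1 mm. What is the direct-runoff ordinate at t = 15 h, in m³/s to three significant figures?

Q ≈ 83.6 m³/s

By discrete convolution, Q_j = Σ (P_i / 10 mm) · U_{j−i}.
At t = 15 h (j=5): Q = (19.2/10)·7.8 + (16.6/10)·10.9 + (19.4/10)·15.1 + (10.1/10)·21.0 = 83.6 m³/s.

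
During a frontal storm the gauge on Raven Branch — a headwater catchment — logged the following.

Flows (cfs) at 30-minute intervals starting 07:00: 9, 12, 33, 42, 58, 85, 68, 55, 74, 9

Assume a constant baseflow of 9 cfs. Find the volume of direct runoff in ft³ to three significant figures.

V ≈ 6.39 × 10^5 ft³

Direct-runoff ordinates (Q − Q_b): 0.0, 3.0, 24.0, 33.0, 49.0, 76.0, 59.0, 46.0, 65.0, 0.0 cfs.
ΣQ_DR = 355.0 cfs.
With Δt = 0.5 h = 1800 s, V = ΣQ_DR · Δt = 355.0 × 1800 = 6.39 × 10^5 ft³.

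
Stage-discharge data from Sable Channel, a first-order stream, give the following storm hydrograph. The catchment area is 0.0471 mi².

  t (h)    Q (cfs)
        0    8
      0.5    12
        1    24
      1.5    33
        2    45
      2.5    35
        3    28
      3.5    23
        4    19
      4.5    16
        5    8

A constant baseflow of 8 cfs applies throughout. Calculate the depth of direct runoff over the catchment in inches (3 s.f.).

d ≈ 2.68 in

Direct runoff: 0.0, 4.0, 16.0, 25.0, 37.0, 27.0, 20.0, 15.0, 11.0, 8.0, 0.0 cfs; ΣQ_DR = 163.0 cfs.
V = ΣQ_DR · Δt = 163.0 × 1800 s = 2.934 × 10^5 ft³.
Over A = 0.0471 mi², depth = V / A = 2.68 in.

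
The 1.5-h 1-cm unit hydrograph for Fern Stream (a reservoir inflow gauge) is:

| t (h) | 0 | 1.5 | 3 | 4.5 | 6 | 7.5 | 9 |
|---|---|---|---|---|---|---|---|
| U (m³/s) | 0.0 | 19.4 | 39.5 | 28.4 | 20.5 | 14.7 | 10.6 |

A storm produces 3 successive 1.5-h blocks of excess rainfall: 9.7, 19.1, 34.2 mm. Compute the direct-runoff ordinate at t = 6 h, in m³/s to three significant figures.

Q ≈ 209 m³/s

By discrete convolution, Q_j = Σ (P_i / 10 mm) · U_{j−i}.
At t = 6 h (j=4): Q = (9.7/10)·20.5 + (19.1/10)·28.4 + (34.2/10)·39.5 = 209 m³/s.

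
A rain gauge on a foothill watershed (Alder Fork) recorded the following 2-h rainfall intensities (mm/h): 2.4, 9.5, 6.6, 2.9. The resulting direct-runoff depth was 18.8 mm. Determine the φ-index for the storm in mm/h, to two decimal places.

φ ≈ 3.35 mm/h

Only the 2 blocks with intensity above φ contribute runoff: 9.5, 6.6 mm/h.
Σ(I−φ)·Δt = d  ⇒  (9.5+6.6 − 2φ)·2 = 18.8
φ = (16.10 − 18.8/2) / 2 = 3.35 mm/h.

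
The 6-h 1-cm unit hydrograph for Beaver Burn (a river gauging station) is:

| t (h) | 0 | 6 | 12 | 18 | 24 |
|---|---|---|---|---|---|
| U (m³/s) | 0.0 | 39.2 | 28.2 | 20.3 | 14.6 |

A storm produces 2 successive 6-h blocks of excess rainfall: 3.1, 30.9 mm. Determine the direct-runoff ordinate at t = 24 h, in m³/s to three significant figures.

Q ≈ 67.3 m³/s

By discrete convolution, Q_j = Σ (P_i / 10 mm) · U_{j−i}.
At t = 24 h (j=4): Q = (3.1/10)·14.6 + (30.9/10)·20.3 = 67.3 m³/s.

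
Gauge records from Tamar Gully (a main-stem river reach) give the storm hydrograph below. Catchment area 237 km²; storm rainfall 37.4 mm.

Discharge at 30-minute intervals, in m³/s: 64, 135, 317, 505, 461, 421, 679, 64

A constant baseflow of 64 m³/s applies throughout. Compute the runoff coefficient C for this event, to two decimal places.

C ≈ 0.43

ΣQ_DR = 2134 m³/s; V = ΣQ_DR·Δt = 3.841 × 10^6 m³.
Runoff depth d = V / A = 16.21 mm.
C = d / P = 16.21 / 37.4 = 0.43.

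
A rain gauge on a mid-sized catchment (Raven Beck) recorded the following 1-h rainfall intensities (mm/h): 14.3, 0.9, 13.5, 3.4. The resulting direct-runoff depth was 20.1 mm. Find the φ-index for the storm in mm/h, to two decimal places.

Only the 2 blocks with intensity above φ contribute runoff: 14.3, 13.5 mm/h.
Σ(I−φ)·Δt = d  ⇒  (14.3+13.5 − 2φ)·1 = 20.1
φ = (27.80 − 20.1/1) / 2 = 3.85 mm/h.

φ ≈ 3.85 mm/h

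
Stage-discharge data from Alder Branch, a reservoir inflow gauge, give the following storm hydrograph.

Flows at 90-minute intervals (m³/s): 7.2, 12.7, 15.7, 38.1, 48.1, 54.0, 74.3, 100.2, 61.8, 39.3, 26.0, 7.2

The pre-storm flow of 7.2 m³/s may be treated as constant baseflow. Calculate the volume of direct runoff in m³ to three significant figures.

Direct-runoff ordinates (Q − Q_b): 0.0, 5.5, 8.5, 30.9, 40.9, 46.8, 67.1, 93.0, 54.6, 32.1, 18.8, 0.0 m³/s.
ΣQ_DR = 398.2 m³/s.
With Δt = 1.5 h = 5400 s, V = ΣQ_DR · Δt = 398.2 × 5400 = 2.15 × 10^6 m³.

V ≈ 2.15 × 10^6 m³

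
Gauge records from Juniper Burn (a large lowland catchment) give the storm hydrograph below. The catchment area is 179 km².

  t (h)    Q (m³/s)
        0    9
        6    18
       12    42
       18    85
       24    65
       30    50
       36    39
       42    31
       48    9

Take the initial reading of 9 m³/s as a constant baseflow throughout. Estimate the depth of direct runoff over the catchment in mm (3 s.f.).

Direct runoff: 0.0, 9.0, 33.0, 76.0, 56.0, 41.0, 30.0, 22.0, 0.0 m³/s; ΣQ_DR = 267.0 m³/s.
V = ΣQ_DR · Δt = 267.0 × 21600 s = 5.767 × 10^6 m³.
Over A = 179 km², depth = V / A = 32.2 mm.

d ≈ 32.2 mm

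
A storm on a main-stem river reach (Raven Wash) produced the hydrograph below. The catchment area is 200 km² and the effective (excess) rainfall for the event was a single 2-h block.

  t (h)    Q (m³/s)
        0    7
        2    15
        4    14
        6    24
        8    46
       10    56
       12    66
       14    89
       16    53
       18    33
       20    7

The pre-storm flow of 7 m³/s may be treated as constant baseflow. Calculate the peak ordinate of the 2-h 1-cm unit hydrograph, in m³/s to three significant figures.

Direct runoff: 0.0, 8.0, 7.0, 17.0, 39.0, 49.0, 59.0, 82.0, 46.0, 26.0, 0.0 m³/s; ΣQ_DR = 333.0 m³/s, peak = 82.0 m³/s.
Runoff depth d = ΣQ_DR·Δt / A = 333.0 × 7200 / (200 km²) = 11.99 mm.
The 1-cm UH is the DRH scaled by (10 mm)/d, so U_p = 82.0 × 10/11.99 = 68.4 m³/s.

U_p ≈ 68.4 m³/s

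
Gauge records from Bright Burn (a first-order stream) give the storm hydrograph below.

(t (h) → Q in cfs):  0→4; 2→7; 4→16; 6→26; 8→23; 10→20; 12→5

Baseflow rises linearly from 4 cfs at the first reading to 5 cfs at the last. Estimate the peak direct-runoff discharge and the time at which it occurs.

Subtracting baseflow gives direct-runoff ordinates: 0.00, 2.83, 11.67, 21.50, 18.33, 15.17, 0.00 cfs.
The maximum is 21.50 cfs, occurring at the reading for t = 6 h.

Q_p = 21.50 cfs at t = 6 h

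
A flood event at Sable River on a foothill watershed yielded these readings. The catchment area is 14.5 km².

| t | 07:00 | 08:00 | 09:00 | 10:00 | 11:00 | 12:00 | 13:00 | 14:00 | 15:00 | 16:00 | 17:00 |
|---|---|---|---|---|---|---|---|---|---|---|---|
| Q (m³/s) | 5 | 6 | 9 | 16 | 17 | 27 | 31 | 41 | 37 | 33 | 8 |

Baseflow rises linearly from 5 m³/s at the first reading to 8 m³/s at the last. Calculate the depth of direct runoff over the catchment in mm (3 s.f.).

d ≈ 39.4 mm

Direct runoff: 0.00, 0.70, 3.40, 10.10, 10.80, 20.50, 24.20, 33.90, 29.60, 25.30, 0.00 m³/s; ΣQ_DR = 158.5 m³/s.
V = ΣQ_DR · Δt = 158.5 × 3600 s = 5.706 × 10^5 m³.
Over A = 14.5 km², depth = V / A = 39.4 mm.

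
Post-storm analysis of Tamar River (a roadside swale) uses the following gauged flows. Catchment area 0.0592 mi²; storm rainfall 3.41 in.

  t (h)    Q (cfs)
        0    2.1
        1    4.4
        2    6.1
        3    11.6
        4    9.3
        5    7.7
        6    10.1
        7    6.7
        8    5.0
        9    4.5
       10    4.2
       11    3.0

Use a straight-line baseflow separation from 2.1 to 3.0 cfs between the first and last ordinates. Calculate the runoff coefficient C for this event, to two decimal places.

ΣQ_DR = 44.10 cfs; V = ΣQ_DR·Δt = 1.588 × 10^5 ft³.
Runoff depth d = V / A = 1.154 in.
C = d / P = 1.154 / 3.41 = 0.34.

C ≈ 0.34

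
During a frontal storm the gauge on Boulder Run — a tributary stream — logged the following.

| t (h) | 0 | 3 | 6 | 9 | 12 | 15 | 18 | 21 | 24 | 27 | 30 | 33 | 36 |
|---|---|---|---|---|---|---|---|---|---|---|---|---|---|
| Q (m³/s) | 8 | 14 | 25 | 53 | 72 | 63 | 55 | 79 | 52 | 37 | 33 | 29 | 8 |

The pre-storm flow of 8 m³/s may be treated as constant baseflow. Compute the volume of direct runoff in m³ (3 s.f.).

V ≈ 4.58 × 10^6 m³

Direct-runoff ordinates (Q − Q_b): 0.0, 6.0, 17.0, 45.0, 64.0, 55.0, 47.0, 71.0, 44.0, 29.0, 25.0, 21.0, 0.0 m³/s.
ΣQ_DR = 424.0 m³/s.
With Δt = 3 h = 10800 s, V = ΣQ_DR · Δt = 424.0 × 10800 = 4.58 × 10^6 m³.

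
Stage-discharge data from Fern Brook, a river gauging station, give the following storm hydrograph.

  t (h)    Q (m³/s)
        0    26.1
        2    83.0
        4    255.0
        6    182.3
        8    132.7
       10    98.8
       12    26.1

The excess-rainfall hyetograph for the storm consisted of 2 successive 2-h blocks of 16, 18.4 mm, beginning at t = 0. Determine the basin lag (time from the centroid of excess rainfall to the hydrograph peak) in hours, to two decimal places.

Centroid of excess rainfall: t_c = Σ P_i·t̄_i / ΣP_i = 2.0698 h (block centres at 1, 3 h).
Hydrograph peak occurs at t = 4 h, so basin lag t_L = 4 − 2.0698 = 1.93 h.

t_L ≈ 1.93 h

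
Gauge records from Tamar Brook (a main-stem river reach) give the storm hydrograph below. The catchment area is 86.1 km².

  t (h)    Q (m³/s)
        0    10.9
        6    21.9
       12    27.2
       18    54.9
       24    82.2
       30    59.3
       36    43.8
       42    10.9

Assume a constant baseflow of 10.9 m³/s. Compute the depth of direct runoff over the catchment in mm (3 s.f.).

Direct runoff: 0.0, 11.0, 16.3, 44.0, 71.3, 48.4, 32.9, 0.0 m³/s; ΣQ_DR = 223.9 m³/s.
V = ΣQ_DR · Δt = 223.9 × 21600 s = 4.836 × 10^6 m³.
Over A = 86.1 km², depth = V / A = 56.2 mm.

d ≈ 56.2 mm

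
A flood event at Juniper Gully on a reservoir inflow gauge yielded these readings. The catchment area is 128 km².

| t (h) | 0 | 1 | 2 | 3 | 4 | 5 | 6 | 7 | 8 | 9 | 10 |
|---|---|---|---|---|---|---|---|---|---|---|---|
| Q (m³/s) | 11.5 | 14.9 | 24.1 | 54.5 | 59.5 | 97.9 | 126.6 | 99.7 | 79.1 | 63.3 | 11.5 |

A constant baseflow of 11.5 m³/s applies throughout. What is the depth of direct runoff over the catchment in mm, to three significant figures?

d ≈ 14.5 mm

Direct runoff: 0.0, 3.4, 12.6, 43.0, 48.0, 86.4, 115.1, 88.2, 67.6, 51.8, 0.0 m³/s; ΣQ_DR = 516.1 m³/s.
V = ΣQ_DR · Δt = 516.1 × 3600 s = 1.858 × 10^6 m³.
Over A = 128 km², depth = V / A = 14.5 mm.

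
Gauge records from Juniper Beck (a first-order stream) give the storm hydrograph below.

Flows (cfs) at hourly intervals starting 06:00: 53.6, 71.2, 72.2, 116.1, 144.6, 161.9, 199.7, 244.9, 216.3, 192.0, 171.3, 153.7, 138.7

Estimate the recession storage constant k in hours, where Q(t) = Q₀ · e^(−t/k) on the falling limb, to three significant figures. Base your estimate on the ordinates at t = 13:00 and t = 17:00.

k ≈ 8.59 h

On the falling limb, Q drops from 244.9 to 153.7 cfs between t = 13:00 and t = 17:00 (Δt = 4 h).
k = −Δt / ln(Q₂/Q₁) = −4 / ln(153.7/244.9) = 8.59 h.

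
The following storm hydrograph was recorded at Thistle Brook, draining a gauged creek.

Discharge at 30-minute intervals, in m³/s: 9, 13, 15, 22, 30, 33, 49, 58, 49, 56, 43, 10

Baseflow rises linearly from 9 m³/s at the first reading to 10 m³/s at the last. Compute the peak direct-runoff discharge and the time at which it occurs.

Subtracting baseflow gives direct-runoff ordinates: 0.00, 3.91, 5.82, 12.73, 20.64, 23.55, 39.45, 48.36, 39.27, 46.18, 33.09, 0.00 m³/s.
The maximum is 48.36 m³/s, occurring at the reading for t = 3.5 h.

Q_p = 48.36 m³/s at t = 3.5 h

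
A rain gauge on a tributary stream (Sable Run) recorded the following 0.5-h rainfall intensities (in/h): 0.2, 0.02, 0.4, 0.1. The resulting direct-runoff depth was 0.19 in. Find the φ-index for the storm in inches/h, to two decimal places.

φ ≈ 0.11 in/h

Only the 2 blocks with intensity above φ contribute runoff: 0.2, 0.4 in/h.
Σ(I−φ)·Δt = d  ⇒  (0.2+0.4 − 2φ)·0.5 = 0.19
φ = (0.6000 − 0.19/0.5) / 2 = 0.11 in/h.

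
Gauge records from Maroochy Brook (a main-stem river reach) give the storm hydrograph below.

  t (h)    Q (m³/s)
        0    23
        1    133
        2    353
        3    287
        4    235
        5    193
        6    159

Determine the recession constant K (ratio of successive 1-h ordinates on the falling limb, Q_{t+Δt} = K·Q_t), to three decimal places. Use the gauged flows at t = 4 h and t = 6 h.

K ≈ 0.823

Using the recession-limb readings at t = 4 h and t = 6 h: Q falls from 235 to 159 m³/s over 2 intervals.
K = (Q₂/Q₁)^(1/2) = (159/235)^(1/2) = 0.823.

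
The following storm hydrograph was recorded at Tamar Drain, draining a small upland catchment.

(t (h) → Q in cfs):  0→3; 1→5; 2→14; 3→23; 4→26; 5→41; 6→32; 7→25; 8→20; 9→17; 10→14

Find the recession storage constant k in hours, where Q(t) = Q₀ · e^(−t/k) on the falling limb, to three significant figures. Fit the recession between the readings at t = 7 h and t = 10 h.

On the falling limb, Q drops from 25 to 14 cfs between t = 7 h and t = 10 h (Δt = 3 h).
k = −Δt / ln(Q₂/Q₁) = −3 / ln(14/25) = 5.17 h.

k ≈ 5.17 h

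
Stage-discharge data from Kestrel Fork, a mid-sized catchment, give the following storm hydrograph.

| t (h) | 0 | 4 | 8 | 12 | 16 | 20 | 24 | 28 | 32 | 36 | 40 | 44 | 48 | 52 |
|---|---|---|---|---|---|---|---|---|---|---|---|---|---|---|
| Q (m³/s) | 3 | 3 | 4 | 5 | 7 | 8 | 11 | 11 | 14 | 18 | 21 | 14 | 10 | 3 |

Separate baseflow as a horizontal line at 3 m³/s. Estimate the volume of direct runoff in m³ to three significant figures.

V ≈ 1.30 × 10^6 m³

Direct-runoff ordinates (Q − Q_b): 0.0, 0.0, 1.0, 2.0, 4.0, 5.0, 8.0, 8.0, 11.0, 15.0, 18.0, 11.0, 7.0, 0.0 m³/s.
ΣQ_DR = 90.00 m³/s.
With Δt = 4 h = 14400 s, V = ΣQ_DR · Δt = 90.00 × 14400 = 1.30 × 10^6 m³.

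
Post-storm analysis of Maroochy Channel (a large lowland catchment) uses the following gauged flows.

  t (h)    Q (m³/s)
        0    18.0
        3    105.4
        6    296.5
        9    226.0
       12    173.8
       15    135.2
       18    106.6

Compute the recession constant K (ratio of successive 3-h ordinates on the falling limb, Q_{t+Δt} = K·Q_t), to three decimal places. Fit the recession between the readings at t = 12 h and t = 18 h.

Using the recession-limb readings at t = 12 h and t = 18 h: Q falls from 173.8 to 106.6 m³/s over 2 intervals.
K = (Q₂/Q₁)^(1/2) = (106.6/173.8)^(1/2) = 0.783.

K ≈ 0.783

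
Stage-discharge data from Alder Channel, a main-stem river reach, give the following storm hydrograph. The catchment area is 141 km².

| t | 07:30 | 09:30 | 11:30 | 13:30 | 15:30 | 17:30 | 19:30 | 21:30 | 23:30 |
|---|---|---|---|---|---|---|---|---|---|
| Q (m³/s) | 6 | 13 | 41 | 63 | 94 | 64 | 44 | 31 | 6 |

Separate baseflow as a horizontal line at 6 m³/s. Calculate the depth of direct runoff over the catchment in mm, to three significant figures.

Direct runoff: 0.0, 7.0, 35.0, 57.0, 88.0, 58.0, 38.0, 25.0, 0.0 m³/s; ΣQ_DR = 308.0 m³/s.
V = ΣQ_DR · Δt = 308.0 × 7200 s = 2.218 × 10^6 m³.
Over A = 141 km², depth = V / A = 15.7 mm.

d ≈ 15.7 mm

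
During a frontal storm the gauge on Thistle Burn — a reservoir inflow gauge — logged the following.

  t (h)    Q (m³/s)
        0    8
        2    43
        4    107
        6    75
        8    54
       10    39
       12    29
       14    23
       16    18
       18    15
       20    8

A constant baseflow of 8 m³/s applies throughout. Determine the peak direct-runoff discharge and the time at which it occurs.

Q_p = 99.0 m³/s at t = 4 h

Subtracting baseflow gives direct-runoff ordinates: 0.0, 35.0, 99.0, 67.0, 46.0, 31.0, 21.0, 15.0, 10.0, 7.0, 0.0 m³/s.
The maximum is 99.0 m³/s, occurring at the reading for t = 4 h.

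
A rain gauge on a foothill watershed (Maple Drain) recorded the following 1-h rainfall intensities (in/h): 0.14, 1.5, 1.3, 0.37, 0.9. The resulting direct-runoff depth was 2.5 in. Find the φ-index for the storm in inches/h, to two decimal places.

Only the 3 blocks with intensity above φ contribute runoff: 1.5, 1.3, 0.9 in/h.
Σ(I−φ)·Δt = d  ⇒  (1.5+1.3+0.9 − 3φ)·1 = 2.5
φ = (3.700 − 2.5/1) / 3 = 0.40 in/h.

φ ≈ 0.40 in/h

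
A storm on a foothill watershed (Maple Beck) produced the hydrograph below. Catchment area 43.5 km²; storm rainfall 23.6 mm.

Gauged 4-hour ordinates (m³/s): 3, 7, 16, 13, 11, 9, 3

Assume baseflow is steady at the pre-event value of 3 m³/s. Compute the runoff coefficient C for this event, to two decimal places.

ΣQ_DR = 41.00 m³/s; V = ΣQ_DR·Δt = 5.904 × 10^5 m³.
Runoff depth d = V / A = 13.57 mm.
C = d / P = 13.57 / 23.6 = 0.58.

C ≈ 0.58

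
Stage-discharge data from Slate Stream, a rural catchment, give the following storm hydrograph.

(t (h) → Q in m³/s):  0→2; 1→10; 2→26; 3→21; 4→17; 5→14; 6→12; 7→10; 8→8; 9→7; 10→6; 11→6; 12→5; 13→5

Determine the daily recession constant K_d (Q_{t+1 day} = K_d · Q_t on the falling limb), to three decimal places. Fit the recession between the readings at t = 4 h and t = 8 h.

K_d ≈ 0.011

Between t = 4 h and t = 8 h the flow falls from 17 to 8 m³/s over 4×1 h = 4 h.
Per-interval ratio K = (8/17)^(1/4) = 0.8282; K_d = K^(24/1) = 0.011.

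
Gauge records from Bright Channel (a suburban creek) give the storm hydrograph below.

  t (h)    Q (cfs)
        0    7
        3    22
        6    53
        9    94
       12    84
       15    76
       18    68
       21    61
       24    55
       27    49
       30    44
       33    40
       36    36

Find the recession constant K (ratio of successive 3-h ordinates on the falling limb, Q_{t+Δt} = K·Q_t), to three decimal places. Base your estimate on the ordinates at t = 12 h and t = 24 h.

K ≈ 0.900

Using the recession-limb readings at t = 12 h and t = 24 h: Q falls from 84 to 55 cfs over 4 intervals.
K = (Q₂/Q₁)^(1/4) = (55/84)^(1/4) = 0.900.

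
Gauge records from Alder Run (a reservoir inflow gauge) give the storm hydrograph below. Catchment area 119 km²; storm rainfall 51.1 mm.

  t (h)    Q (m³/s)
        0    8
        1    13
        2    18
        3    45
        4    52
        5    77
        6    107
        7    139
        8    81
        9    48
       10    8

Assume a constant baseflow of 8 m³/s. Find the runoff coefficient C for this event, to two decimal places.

ΣQ_DR = 508.0 m³/s; V = ΣQ_DR·Δt = 1.829 × 10^6 m³.
Runoff depth d = V / A = 15.37 mm.
C = d / P = 15.37 / 51.1 = 0.30.

C ≈ 0.30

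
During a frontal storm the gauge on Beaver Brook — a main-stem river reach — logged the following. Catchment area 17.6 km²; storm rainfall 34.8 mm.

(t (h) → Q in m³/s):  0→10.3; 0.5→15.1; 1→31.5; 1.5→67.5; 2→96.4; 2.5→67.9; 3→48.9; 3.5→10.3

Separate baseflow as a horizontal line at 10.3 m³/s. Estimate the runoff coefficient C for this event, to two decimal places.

ΣQ_DR = 265.5 m³/s; V = ΣQ_DR·Δt = 4.779 × 10^5 m³.
Runoff depth d = V / A = 27.15 mm.
C = d / P = 27.15 / 34.8 = 0.78.

C ≈ 0.78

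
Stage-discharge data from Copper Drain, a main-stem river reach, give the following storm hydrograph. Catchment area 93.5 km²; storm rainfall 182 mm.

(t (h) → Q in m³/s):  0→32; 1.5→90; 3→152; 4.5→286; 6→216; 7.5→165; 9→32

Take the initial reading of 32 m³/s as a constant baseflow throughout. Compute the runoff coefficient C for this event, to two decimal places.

C ≈ 0.24

ΣQ_DR = 749.0 m³/s; V = ΣQ_DR·Δt = 4.045 × 10^6 m³.
Runoff depth d = V / A = 43.26 mm.
C = d / P = 43.26 / 182 = 0.24.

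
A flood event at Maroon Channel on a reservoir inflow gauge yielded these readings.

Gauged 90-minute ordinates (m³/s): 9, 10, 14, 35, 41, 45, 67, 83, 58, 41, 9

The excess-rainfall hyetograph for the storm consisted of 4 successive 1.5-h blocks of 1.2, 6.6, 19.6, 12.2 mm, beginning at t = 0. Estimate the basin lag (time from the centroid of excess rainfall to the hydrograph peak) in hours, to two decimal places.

t_L ≈ 6.63 h

Centroid of excess rainfall: t_c = Σ P_i·t̄_i / ΣP_i = 3.8712 h (block centres at 0.75, 2.25, 3.75, 5.25 h).
Hydrograph peak occurs at t = 10.5 h, so basin lag t_L = 10.5 − 3.8712 = 6.63 h.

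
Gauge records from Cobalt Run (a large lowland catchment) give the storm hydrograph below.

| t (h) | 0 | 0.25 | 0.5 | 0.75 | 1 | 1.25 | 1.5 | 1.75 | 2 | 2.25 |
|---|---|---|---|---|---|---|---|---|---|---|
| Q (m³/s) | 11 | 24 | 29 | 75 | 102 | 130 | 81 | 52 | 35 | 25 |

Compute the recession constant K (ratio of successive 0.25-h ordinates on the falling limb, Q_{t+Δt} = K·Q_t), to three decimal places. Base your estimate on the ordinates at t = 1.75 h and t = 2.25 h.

Using the recession-limb readings at t = 1.75 h and t = 2.25 h: Q falls from 52 to 25 m³/s over 2 intervals.
K = (Q₂/Q₁)^(1/2) = (25/52)^(1/2) = 0.693.

K ≈ 0.693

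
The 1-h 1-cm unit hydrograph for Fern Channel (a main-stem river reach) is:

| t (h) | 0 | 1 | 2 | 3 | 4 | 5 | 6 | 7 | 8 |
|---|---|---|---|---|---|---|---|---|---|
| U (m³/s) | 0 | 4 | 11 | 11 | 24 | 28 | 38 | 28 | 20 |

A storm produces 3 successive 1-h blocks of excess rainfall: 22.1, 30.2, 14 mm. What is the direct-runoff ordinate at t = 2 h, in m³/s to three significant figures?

Q ≈ 36.4 m³/s

By discrete convolution, Q_j = Σ (P_i / 10 mm) · U_{j−i}.
At t = 2 h (j=2): Q = (22.1/10)·11 + (30.2/10)·4 + (14/10)·0 = 36.4 m³/s.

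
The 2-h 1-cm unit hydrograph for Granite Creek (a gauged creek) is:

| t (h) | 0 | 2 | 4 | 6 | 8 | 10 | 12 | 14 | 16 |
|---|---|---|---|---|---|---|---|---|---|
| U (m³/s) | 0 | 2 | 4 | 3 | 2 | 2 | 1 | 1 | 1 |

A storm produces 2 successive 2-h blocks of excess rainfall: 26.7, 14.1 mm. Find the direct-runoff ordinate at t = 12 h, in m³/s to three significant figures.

By discrete convolution, Q_j = Σ (P_i / 10 mm) · U_{j−i}.
At t = 12 h (j=6): Q = (26.7/10)·1 + (14.1/10)·2 = 5.49 m³/s.

Q ≈ 5.49 m³/s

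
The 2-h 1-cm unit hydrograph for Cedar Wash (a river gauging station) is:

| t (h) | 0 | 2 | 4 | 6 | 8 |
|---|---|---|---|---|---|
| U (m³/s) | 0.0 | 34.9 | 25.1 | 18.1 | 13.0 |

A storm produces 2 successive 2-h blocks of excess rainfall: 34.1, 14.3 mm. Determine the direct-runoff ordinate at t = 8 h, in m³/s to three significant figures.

Q ≈ 70.2 m³/s

By discrete convolution, Q_j = Σ (P_i / 10 mm) · U_{j−i}.
At t = 8 h (j=4): Q = (34.1/10)·13.0 + (14.3/10)·18.1 = 70.2 m³/s.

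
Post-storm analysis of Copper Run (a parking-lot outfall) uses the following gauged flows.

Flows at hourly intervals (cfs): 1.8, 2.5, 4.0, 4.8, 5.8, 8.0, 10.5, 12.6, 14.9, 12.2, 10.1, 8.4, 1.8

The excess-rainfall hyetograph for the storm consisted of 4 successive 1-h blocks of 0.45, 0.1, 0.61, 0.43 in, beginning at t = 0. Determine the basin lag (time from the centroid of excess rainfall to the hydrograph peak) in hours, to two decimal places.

t_L ≈ 5.86 h

Centroid of excess rainfall: t_c = Σ P_i·t̄_i / ΣP_i = 2.1415 h (block centres at 0.5, 1.5, 2.5, 3.5 h).
Hydrograph peak occurs at t = 8 h, so basin lag t_L = 8 − 2.1415 = 5.86 h.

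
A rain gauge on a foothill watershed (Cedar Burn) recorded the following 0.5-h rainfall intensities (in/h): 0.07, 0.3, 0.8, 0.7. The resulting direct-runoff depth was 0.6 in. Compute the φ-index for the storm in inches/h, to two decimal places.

φ ≈ 0.20 in/h

Only the 3 blocks with intensity above φ contribute runoff: 0.3, 0.8, 0.7 in/h.
Σ(I−φ)·Δt = d  ⇒  (0.3+0.8+0.7 − 3φ)·0.5 = 0.6
φ = (1.800 − 0.6/0.5) / 3 = 0.20 in/h.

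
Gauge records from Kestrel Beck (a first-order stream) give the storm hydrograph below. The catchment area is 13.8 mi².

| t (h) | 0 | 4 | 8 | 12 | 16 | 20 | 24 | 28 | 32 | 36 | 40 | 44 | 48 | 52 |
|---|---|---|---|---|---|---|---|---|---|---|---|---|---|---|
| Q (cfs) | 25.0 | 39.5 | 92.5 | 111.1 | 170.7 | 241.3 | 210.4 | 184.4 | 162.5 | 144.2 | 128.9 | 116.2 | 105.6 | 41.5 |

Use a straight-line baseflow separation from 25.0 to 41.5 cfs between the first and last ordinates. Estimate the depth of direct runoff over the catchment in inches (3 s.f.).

d ≈ 0.588 in

Direct runoff: 0.00, 13.23, 64.96, 82.29, 140.62, 209.95, 177.78, 150.52, 127.35, 107.78, 91.21, 77.24, 65.37, 0.00 cfs; ΣQ_DR = 1308 cfs.
V = ΣQ_DR · Δt = 1308 × 14400 s = 1.884 × 10^7 ft³.
Over A = 13.8 mi², depth = V / A = 0.588 in.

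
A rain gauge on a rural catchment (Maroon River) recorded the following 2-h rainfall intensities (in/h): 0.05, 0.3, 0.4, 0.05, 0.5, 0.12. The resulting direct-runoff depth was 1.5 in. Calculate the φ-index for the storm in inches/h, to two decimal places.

φ ≈ 0.15 in/h

Only the 3 blocks with intensity above φ contribute runoff: 0.3, 0.4, 0.5 in/h.
Σ(I−φ)·Δt = d  ⇒  (0.3+0.4+0.5 − 3φ)·2 = 1.5
φ = (1.200 − 1.5/2) / 3 = 0.15 in/h.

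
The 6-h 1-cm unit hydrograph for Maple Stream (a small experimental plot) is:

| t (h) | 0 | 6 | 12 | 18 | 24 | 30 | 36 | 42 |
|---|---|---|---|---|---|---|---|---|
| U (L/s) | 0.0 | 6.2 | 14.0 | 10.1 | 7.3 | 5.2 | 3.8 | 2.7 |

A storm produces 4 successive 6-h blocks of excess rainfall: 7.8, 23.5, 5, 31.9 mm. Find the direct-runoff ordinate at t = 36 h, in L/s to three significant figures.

By discrete convolution, Q_j = Σ (P_i / 10 mm) · U_{j−i}.
At t = 36 h (j=6): Q = (7.8/10)·3.8 + (23.5/10)·5.2 + (5/10)·7.3 + (31.9/10)·10.1 = 51.1 L/s.

Q ≈ 51.1 L/s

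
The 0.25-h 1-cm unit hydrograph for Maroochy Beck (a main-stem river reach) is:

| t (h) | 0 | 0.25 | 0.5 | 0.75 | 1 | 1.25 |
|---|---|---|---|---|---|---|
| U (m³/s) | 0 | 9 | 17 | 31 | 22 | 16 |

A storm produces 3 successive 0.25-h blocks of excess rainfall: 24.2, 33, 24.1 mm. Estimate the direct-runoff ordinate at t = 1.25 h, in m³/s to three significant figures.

Q ≈ 186 m³/s

By discrete convolution, Q_j = Σ (P_i / 10 mm) · U_{j−i}.
At t = 1.25 h (j=5): Q = (24.2/10)·16 + (33/10)·22 + (24.1/10)·31 = 186 m³/s.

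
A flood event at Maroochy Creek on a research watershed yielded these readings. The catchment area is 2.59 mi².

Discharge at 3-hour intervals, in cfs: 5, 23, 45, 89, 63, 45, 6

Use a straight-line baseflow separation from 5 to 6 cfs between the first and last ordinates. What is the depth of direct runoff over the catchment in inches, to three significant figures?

Direct runoff: 0.00, 17.83, 39.67, 83.50, 57.33, 39.17, 0.00 cfs; ΣQ_DR = 237.5 cfs.
V = ΣQ_DR · Δt = 237.5 × 10800 s = 2.565 × 10^6 ft³.
Over A = 2.59 mi², depth = V / A = 0.426 in.

d ≈ 0.426 in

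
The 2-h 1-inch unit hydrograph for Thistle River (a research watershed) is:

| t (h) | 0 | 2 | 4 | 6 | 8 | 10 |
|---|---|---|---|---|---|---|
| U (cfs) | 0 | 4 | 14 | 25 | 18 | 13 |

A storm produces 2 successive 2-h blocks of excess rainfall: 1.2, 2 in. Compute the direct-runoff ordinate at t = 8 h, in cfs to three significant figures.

Q ≈ 71.6 cfs

By discrete convolution, Q_j = Σ (P_i / 1 in) · U_{j−i}.
At t = 8 h (j=4): Q = (1.2/1)·18 + (2/1)·25 = 71.6 cfs.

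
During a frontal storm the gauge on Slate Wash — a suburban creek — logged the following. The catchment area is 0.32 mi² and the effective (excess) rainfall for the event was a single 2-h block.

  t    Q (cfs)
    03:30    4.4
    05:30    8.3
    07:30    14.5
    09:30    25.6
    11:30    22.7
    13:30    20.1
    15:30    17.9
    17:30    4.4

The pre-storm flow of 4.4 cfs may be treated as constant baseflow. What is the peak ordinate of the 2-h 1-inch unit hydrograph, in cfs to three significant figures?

Direct runoff: 0.0, 3.9, 10.1, 21.2, 18.3, 15.7, 13.5, 0.0 cfs; ΣQ_DR = 82.70 cfs, peak = 21.2 cfs.
Runoff depth d = ΣQ_DR·Δt / A = 82.70 × 7200 / (0.32 mi²) = 0.8009 in.
The 1-inch UH is the DRH scaled by (1 in)/d, so U_p = 21.2 × 1/0.8009 = 26.5 cfs.

U_p ≈ 26.5 cfs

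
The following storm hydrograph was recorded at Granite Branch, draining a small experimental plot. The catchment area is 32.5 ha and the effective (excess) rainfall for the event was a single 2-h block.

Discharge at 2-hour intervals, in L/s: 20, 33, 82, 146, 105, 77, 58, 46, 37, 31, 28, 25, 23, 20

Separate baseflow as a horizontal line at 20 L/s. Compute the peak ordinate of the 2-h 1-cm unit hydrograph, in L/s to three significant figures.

Direct runoff: 0.0, 13.0, 62.0, 126.0, 85.0, 57.0, 38.0, 26.0, 17.0, 11.0, 8.0, 5.0, 3.0, 0.0 L/s; ΣQ_DR = 451.0 L/s, peak = 126.0 L/s.
Runoff depth d = ΣQ_DR·Δt / A = 451.0 × 7200 / (32.5 ha) = 9.991 mm.
The 1-cm UH is the DRH scaled by (10 mm)/d, so U_p = 126.0 × 10/9.991 = 126 L/s.

U_p ≈ 126 L/s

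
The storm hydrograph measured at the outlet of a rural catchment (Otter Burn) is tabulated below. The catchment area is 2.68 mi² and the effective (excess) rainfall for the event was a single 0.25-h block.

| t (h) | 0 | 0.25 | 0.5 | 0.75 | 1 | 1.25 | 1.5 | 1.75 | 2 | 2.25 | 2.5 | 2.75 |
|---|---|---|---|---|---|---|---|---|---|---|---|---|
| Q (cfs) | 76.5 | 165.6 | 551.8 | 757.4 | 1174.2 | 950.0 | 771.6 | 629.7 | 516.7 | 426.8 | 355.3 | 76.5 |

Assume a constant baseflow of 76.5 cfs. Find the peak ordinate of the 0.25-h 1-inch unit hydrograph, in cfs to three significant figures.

Direct runoff: 0.0, 89.1, 475.3, 680.9, 1097.7, 873.5, 695.1, 553.2, 440.2, 350.3, 278.8, 0.0 cfs; ΣQ_DR = 5534 cfs, peak = 1097.7 cfs.
Runoff depth d = ΣQ_DR·Δt / A = 5534 × 900 / (2.68 mi²) = 0.8000 in.
The 1-inch UH is the DRH scaled by (1 in)/d, so U_p = 1097.7 × 1/0.8000 = 1370 cfs.

U_p ≈ 1370 cfs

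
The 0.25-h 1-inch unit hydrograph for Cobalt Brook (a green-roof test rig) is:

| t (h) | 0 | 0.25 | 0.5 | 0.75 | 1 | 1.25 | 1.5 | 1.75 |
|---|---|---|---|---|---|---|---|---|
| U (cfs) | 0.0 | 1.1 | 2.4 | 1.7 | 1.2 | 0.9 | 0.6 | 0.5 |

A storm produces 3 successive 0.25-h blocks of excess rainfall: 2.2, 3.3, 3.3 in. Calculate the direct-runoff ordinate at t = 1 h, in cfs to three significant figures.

By discrete convolution, Q_j = Σ (P_i / 1 in) · U_{j−i}.
At t = 1 h (j=4): Q = (2.2/1)·1.2 + (3.3/1)·1.7 + (3.3/1)·2.4 = 16.2 cfs.

Q ≈ 16.2 cfs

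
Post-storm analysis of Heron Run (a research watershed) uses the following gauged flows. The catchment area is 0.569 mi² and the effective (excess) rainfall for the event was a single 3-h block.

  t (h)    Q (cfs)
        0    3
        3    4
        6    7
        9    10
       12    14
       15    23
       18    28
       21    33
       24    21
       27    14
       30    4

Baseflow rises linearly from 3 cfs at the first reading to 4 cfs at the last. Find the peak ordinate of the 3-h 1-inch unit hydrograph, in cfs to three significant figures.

Direct runoff: 0.00, 0.90, 3.80, 6.70, 10.60, 19.50, 24.40, 29.30, 17.20, 10.10, 0.00 cfs; ΣQ_DR = 122.5 cfs, peak = 29.30 cfs.
Runoff depth d = ΣQ_DR·Δt / A = 122.5 × 10800 / (0.569 mi²) = 1.001 in.
The 1-inch UH is the DRH scaled by (1 in)/d, so U_p = 29.30 × 1/1.001 = 29.3 cfs.

U_p ≈ 29.3 cfs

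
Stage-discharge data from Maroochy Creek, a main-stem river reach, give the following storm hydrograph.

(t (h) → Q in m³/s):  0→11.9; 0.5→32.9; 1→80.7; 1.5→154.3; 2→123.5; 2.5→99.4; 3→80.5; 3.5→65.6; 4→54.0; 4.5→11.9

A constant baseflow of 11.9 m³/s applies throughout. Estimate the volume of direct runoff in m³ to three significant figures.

Direct-runoff ordinates (Q − Q_b): 0.0, 21.0, 68.8, 142.4, 111.6, 87.5, 68.6, 53.7, 42.1, 0.0 m³/s.
ΣQ_DR = 595.7 m³/s.
With Δt = 0.5 h = 1800 s, V = ΣQ_DR · Δt = 595.7 × 1800 = 1.07 × 10^6 m³.

V ≈ 1.07 × 10^6 m³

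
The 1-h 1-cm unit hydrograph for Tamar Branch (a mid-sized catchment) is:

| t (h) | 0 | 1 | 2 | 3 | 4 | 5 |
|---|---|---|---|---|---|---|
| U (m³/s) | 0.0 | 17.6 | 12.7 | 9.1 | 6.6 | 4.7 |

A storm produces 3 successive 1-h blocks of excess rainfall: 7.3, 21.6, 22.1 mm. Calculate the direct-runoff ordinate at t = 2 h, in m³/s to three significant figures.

Q ≈ 47.3 m³/s

By discrete convolution, Q_j = Σ (P_i / 10 mm) · U_{j−i}.
At t = 2 h (j=2): Q = (7.3/10)·12.7 + (21.6/10)·17.6 + (22.1/10)·0.0 = 47.3 m³/s.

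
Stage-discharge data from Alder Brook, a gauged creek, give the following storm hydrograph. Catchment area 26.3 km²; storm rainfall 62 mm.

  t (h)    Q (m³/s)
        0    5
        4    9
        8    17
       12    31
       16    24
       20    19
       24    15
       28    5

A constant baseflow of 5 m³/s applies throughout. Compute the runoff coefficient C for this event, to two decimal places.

C ≈ 0.75

ΣQ_DR = 85.00 m³/s; V = ΣQ_DR·Δt = 1.224 × 10^6 m³.
Runoff depth d = V / A = 46.54 mm.
C = d / P = 46.54 / 62 = 0.75.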